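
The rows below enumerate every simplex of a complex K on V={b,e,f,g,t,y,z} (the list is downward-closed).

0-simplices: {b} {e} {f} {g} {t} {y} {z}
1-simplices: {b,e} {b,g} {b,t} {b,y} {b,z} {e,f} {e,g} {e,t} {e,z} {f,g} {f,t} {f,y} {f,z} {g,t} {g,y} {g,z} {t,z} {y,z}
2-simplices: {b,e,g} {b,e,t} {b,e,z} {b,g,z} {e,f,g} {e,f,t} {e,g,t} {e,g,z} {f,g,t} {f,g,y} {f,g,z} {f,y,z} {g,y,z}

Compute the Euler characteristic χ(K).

n_0=7 n_1=18 n_2=13
χ=+7−18+13=2

χ(K)=2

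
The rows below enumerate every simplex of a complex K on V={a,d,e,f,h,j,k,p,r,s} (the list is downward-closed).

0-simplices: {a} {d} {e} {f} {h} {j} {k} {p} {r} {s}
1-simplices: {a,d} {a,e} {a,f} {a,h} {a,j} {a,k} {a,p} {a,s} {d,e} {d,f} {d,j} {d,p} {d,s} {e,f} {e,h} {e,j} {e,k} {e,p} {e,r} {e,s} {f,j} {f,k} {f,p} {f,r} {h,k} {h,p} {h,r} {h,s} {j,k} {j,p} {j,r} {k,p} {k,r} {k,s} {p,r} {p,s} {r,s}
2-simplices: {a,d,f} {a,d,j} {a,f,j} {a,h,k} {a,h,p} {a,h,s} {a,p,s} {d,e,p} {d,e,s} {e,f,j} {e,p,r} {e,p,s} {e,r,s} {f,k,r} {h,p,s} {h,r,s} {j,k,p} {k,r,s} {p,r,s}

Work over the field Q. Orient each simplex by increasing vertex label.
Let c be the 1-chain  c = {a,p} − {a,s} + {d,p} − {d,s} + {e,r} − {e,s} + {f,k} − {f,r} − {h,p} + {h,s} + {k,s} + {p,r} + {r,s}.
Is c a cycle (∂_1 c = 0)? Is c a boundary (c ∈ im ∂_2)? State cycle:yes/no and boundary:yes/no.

cycle:yes boundary:yes

n_0=10 n_1=37 n_2=19  [Q]
∂1: piv[ad,ae,af,ah,aj,ak,ap,as,er] rk=9  ker:de,df,dj,dp,ds,ef,eh,ej,ek,ep,es,fj,fk,fp,fr,hk,hp,hr,hs,jk,jp,jr,kp,kr,ks,pr,ps,rs
∂2: piv[adf,adj,afj,ahk,ahp,ahs,aps,dep,des,efj,epr,eps,ers,fkr,hrs,jkp,krs] rk=17  ker:hps,prs
∂1c = 0
c vs im∂2: reduces to 0 ⇒ boundary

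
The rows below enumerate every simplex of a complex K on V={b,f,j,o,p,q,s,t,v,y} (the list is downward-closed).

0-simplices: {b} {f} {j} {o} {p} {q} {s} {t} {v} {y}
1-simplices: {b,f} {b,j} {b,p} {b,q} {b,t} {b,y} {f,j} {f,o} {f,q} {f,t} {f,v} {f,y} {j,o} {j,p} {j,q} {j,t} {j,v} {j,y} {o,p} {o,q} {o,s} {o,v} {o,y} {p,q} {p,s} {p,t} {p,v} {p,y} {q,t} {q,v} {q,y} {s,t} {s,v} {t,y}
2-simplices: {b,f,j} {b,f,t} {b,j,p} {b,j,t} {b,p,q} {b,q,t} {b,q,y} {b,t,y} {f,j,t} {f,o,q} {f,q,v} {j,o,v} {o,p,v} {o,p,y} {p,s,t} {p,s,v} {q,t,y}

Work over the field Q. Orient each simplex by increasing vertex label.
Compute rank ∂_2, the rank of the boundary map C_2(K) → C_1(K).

n_0=10 n_1=34 n_2=17  [Q]
∂1: piv[bf,bj,bp,bq,bt,by,fo,fv,os] rk=9  ker:fj,fq,ft,fy,jo,jp,jq,jt,jv,jy,op,oq,ov,oy,pq,ps,pt,pv,py,qt,qv,qy,st,sv,ty
∂2: piv[bfj,bft,bjp,bjt,bpq,bqt,bqy,bty,foq,fqv,jov,opv,opy,pst,psv] rk=15  ker:fjt,qty
rk∂_2=15

rank∂_2=15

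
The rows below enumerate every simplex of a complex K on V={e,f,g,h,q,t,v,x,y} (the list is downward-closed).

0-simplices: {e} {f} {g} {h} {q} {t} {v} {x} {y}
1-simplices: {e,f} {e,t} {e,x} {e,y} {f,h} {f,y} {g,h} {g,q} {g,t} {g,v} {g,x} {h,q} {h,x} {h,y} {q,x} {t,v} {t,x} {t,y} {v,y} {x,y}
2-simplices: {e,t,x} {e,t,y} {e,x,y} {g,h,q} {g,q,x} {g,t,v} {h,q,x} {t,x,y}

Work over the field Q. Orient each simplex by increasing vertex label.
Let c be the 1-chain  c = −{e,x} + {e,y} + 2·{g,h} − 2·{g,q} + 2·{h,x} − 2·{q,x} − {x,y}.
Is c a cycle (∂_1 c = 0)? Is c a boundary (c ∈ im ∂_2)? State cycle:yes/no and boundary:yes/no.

n_0=9 n_1=20 n_2=8  [Q]
∂1: piv[ef,et,ex,ey,fh,gh,gq,gv] rk=8  ker:fy,gt,gx,hq,hx,hy,qx,tv,tx,ty,vy,xy
∂2: piv[etx,ety,exy,ghq,gqx,gtv,hqx] rk=7  ker:txy
∂1c = 0
c vs im∂2: reduces to 0 ⇒ boundary

cycle:yes boundary:yes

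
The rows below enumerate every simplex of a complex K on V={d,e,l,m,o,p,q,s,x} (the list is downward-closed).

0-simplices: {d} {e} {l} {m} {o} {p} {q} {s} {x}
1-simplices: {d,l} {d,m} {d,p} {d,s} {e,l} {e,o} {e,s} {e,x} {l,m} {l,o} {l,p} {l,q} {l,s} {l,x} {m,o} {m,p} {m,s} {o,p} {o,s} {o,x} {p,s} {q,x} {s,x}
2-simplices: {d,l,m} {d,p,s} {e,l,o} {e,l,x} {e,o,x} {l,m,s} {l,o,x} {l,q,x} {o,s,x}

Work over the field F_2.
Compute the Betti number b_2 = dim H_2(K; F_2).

b_2=1

n_0=9 n_1=23 n_2=9  [Z2]
∂1: piv[dl,dm,dp,ds,el,eo,ex,lq] rk=8  ker:es,lm,lo,lp,ls,lx,mo,mp,ms,op,os,ox,ps,qx,sx
∂2: piv[dlm,dps,elo,elx,eox,lms,lqx,osx] rk=8  ker:lox
b_2=(9−8)−0=1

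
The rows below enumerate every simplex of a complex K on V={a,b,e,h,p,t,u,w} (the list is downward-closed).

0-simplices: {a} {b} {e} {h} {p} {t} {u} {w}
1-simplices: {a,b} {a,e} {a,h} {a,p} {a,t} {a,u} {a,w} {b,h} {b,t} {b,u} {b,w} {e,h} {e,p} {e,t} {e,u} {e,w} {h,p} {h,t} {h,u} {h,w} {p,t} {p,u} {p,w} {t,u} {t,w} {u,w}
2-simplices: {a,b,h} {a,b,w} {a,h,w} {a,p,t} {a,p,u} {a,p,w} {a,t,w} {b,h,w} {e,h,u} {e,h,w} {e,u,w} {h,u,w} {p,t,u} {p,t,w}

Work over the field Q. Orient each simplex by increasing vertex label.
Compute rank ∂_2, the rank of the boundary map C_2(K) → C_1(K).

rank∂_2=11

n_0=8 n_1=26 n_2=14  [Q]
∂1: piv[ab,ae,ah,ap,at,au,aw] rk=7  ker:bh,bt,bu,bw,eh,ep,et,eu,ew,hp,ht,hu,hw,pt,pu,pw,tu,tw,uw
∂2: piv[abh,abw,ahw,apt,apu,apw,atw,ehu,ehw,euw,ptu] rk=11  ker:bhw,huw,ptw
rk∂_2=11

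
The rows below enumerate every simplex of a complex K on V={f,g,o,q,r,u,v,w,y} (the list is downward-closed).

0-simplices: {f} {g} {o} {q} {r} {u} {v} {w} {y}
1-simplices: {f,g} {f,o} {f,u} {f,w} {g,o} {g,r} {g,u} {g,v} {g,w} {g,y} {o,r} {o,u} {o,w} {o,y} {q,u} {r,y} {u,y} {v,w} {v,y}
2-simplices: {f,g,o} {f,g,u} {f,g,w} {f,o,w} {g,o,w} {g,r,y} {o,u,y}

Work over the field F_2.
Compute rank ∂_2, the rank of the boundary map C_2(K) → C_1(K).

n_0=9 n_1=19 n_2=7  [Z2]
∂1: piv[fg,fo,fu,fw,gr,gv,gy,qu] rk=8  ker:go,gu,gw,or,ou,ow,oy,ry,uy,vw,vy
∂2: piv[fgo,fgu,fgw,fow,gry,ouy] rk=6  ker:gow
rk∂_2=6

rank∂_2=6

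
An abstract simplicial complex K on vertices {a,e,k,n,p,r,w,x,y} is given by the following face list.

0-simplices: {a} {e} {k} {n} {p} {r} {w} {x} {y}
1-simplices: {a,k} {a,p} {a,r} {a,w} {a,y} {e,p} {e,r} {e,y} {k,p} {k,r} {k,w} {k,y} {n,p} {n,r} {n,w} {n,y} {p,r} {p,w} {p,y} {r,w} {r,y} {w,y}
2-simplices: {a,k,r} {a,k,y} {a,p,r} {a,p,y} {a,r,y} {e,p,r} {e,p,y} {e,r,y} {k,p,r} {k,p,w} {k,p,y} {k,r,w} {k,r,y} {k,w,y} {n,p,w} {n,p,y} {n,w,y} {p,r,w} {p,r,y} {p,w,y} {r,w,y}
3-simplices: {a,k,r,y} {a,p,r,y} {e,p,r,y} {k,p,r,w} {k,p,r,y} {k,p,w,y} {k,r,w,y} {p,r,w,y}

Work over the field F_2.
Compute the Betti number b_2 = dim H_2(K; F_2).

b_2=1

n_0=9 n_1=22 n_2=21 n_3=8  [Z2]
∂1: piv[ak,ap,ar,aw,ay,ep,np] rk=7  ker:er,ey,kp,kr,kw,ky,nr,nw,ny,pr,pw,py,rw,ry,wy
∂2: piv[akr,aky,apr,apy,ary,epr,epy,kpr,kpw,krw,kwy,npw,npy] rk=13  ker:ery,kpy,kry,nwy,prw,pry,pwy,rwy
∂3: piv[akry,apry,epry,kprw,kpry,kpwy,krwy] rk=7  ker:prwy
b_2=(21−13)−7=1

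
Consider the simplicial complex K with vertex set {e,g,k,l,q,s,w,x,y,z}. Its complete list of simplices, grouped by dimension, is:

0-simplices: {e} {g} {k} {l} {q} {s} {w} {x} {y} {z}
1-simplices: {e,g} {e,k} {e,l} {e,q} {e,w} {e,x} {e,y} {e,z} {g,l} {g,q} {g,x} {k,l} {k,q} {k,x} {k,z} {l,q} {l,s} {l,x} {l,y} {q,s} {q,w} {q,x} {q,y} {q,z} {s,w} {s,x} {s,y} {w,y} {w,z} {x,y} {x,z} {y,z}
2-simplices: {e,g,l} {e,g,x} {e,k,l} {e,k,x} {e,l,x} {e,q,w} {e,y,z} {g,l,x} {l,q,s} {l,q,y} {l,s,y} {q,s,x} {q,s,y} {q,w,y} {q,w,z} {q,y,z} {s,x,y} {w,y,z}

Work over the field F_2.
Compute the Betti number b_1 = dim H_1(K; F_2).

b_1=8

n_0=10 n_1=32 n_2=18  [Z2]
∂1: piv[eg,ek,el,eq,ew,ex,ey,ez,ls] rk=9  ker:gl,gq,gx,kl,kq,kx,kz,lq,lx,ly,qs,qw,qx,qy,qz,sw,sx,sy,wy,wz,xy,xz,yz
∂2: piv[egl,egx,ekl,ekx,elx,eqw,eyz,lqs,lqy,lsy,qsx,qwy,qwz,qyz,sxy] rk=15  ker:glx,qsy,wyz
b_1=(32−9)−15=8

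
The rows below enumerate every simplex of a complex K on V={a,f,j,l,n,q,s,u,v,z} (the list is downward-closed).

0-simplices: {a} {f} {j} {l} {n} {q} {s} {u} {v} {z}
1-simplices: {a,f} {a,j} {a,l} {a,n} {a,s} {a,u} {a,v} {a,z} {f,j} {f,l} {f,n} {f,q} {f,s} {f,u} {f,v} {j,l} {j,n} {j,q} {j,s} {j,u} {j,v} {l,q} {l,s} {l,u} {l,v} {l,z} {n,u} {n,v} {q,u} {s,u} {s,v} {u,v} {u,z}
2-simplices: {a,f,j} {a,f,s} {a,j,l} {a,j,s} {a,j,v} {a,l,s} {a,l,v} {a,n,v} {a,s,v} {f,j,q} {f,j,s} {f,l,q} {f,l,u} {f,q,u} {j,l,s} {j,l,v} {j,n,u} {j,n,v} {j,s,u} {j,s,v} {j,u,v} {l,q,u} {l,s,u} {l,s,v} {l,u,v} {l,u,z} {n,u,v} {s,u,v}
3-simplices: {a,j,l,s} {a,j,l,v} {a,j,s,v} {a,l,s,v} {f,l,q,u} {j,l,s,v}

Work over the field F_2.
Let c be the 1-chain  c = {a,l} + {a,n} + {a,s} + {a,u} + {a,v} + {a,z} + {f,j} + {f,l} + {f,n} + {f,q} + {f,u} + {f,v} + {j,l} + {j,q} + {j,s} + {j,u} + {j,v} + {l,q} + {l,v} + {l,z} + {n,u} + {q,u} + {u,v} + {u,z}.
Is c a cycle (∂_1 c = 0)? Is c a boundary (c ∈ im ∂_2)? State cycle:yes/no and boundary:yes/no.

n_0=10 n_1=33 n_2=28 n_3=6  [Z2]
∂1: piv[af,aj,al,an,as,au,av,az,fq] rk=9  ker:fj,fl,fn,fs,fu,fv,jl,jn,jq,js,ju,jv,lq,ls,lu,lv,lz,nu,nv,qu,su,sv,uv,uz
∂2: piv[afj,afs,ajl,ajs,ajv,als,alv,anv,asv,fjq,flq,flu,fqu,jnu,jnv,jsu,juv,lsu,luz] rk=19  ker:fjs,jls,jlv,jsv,lqu,lsv,luv,nuv,suv
∂3: piv[ajls,ajlv,ajsv,alsv,flqu] rk=5  ker:jlsv
∂1c = {n} + {u} + {v} + {z}

cycle:no boundary:no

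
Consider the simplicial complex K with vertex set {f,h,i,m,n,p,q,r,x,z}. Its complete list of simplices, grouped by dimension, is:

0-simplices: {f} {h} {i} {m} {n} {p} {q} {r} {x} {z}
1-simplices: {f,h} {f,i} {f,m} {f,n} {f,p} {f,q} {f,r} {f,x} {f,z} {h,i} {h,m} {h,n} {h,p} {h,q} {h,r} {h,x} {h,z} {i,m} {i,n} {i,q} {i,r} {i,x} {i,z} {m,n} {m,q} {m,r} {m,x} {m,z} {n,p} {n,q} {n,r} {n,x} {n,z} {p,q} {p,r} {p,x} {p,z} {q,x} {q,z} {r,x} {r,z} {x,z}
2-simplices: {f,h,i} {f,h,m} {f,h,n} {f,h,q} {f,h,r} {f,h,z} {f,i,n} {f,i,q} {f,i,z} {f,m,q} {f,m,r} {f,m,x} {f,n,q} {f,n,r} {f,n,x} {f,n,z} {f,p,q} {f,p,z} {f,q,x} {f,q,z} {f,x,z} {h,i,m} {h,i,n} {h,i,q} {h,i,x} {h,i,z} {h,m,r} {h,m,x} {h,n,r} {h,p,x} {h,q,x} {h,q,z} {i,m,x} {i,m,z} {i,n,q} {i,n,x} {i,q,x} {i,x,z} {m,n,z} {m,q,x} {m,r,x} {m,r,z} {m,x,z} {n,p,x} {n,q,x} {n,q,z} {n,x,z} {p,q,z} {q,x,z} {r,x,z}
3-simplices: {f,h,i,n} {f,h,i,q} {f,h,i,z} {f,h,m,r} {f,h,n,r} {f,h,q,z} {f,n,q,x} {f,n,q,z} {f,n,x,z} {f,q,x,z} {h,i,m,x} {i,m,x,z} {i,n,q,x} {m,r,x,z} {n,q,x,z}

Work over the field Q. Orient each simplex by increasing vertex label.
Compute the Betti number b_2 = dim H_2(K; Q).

b_2=6

n_0=10 n_1=42 n_2=50 n_3=15  [Q]
∂1: piv[fh,fi,fm,fn,fp,fq,fr,fx,fz] rk=9  ker:hi,hm,hn,hp,hq,hr,hx,hz,im,in,iq,ir,ix,iz,mn,mq,mr,mx,mz,np,nq,nr,nx,nz,pq,pr,px,pz,qx,qz,rx,rz,xz
∂2: piv[fhi,fhm,fhn,fhq,fhr,fhz,fin,fiq,fiz,fmq,fmr,fmx,fnq,fnr,fnx,fnz,fpq,fpz,fqx,fqz,fxz,him,hix,hmx,hpx,imz,mnz,mrx,mrz,npx] rk=30  ker:hin,hiq,hiz,hmr,hnr,hqx,hqz,imx,inq,inx,iqx,ixz,mqx,mxz,nqx,nqz,nxz,pqz,qxz,rxz
∂3: piv[fhin,fhiq,fhiz,fhmr,fhnr,fhqz,fnqx,fnqz,fnxz,fqxz,himx,imxz,inqx,mrxz] rk=14  ker:nqxz
b_2=(50−30)−14=6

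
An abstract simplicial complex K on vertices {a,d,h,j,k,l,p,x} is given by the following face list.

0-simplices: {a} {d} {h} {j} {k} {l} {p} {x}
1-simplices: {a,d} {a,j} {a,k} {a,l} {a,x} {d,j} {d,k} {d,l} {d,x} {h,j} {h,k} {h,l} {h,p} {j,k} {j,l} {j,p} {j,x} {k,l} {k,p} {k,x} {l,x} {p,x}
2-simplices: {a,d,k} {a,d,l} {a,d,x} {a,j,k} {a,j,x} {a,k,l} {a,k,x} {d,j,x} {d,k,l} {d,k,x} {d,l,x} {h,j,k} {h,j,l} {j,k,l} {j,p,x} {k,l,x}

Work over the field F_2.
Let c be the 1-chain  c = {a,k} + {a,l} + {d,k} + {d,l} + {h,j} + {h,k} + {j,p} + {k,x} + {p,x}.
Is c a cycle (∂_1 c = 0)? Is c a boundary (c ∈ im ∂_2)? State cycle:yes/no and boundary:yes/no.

n_0=8 n_1=22 n_2=16  [Z2]
∂1: piv[ad,aj,ak,al,ax,hj,hp] rk=7  ker:dj,dk,dl,dx,hk,hl,jk,jl,jp,jx,kl,kp,kx,lx,px
∂2: piv[adk,adl,adx,ajk,ajx,akl,akx,djx,dlx,hjk,hjl,jkl,jpx] rk=13  ker:dkl,dkx,klx
∂1c = 0
c vs im∂2: reduces to 0 ⇒ boundary

cycle:yes boundary:yes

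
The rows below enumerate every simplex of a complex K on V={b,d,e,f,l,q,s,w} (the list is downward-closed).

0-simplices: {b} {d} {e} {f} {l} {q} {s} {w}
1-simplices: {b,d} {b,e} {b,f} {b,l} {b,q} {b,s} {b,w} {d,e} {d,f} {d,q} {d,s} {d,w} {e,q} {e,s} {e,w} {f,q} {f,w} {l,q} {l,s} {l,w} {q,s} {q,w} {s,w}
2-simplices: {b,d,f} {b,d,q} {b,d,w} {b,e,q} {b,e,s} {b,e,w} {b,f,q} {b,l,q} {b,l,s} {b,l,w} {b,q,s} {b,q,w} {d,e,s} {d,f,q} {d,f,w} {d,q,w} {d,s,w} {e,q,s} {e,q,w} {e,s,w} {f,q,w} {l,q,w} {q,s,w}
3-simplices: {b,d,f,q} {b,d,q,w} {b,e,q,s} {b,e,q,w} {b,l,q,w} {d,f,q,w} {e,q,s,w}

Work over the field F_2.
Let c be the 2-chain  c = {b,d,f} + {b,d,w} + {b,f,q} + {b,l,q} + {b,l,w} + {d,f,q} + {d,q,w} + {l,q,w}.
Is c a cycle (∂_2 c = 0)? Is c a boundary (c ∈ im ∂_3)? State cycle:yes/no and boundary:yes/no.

n_0=8 n_1=23 n_2=23 n_3=7  [Z2]
∂1: piv[bd,be,bf,bl,bq,bs,bw] rk=7  ker:de,df,dq,ds,dw,eq,es,ew,fq,fw,lq,ls,lw,qs,qw,sw
∂2: piv[bdf,bdq,bdw,beq,bes,bew,bfq,blq,bls,blw,bqs,bqw,des,dfw,dsw,esw] rk=16  ker:dfq,dqw,eqs,eqw,fqw,lqw,qsw
∂3: piv[bdfq,bdqw,beqs,beqw,blqw,dfqw,eqsw] rk=7
∂2c = 0
c vs im∂3: reduces to 0 ⇒ boundary

cycle:yes boundary:yes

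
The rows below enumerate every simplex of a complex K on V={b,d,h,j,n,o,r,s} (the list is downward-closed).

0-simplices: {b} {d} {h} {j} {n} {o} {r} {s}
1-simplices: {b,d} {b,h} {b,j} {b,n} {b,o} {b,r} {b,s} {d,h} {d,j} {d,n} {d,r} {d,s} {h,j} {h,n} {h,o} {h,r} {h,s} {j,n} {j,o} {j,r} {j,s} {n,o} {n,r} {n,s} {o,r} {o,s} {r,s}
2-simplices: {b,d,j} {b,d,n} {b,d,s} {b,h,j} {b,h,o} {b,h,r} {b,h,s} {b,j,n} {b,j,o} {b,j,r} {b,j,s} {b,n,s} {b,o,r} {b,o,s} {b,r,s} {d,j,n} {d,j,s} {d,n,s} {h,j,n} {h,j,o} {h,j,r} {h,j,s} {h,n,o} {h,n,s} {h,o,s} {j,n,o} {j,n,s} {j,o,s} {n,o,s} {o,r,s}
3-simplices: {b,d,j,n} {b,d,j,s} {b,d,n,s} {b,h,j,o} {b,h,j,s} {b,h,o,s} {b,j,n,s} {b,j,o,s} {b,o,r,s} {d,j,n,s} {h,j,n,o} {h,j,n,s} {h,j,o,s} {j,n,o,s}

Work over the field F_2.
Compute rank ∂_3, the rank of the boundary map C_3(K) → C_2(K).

rank∂_3=12

n_0=8 n_1=27 n_2=30 n_3=14  [Z2]
∂1: piv[bd,bh,bj,bn,bo,br,bs] rk=7  ker:dh,dj,dn,dr,ds,hj,hn,ho,hr,hs,jn,jo,jr,js,no,nr,ns,or,os,rs
∂2: piv[bdj,bdn,bds,bhj,bho,bhr,bhs,bjn,bjo,bjr,bjs,bns,bor,bos,brs,hjn,hno] rk=17  ker:djn,djs,dns,hjo,hjr,hjs,hns,hos,jno,jns,jos,nos,ors
∂3: piv[bdjn,bdjs,bdns,bhjo,bhjs,bhos,bjns,bjos,bors,hjno,hjns,jnos] rk=12  ker:djns,hjos
rk∂_3=12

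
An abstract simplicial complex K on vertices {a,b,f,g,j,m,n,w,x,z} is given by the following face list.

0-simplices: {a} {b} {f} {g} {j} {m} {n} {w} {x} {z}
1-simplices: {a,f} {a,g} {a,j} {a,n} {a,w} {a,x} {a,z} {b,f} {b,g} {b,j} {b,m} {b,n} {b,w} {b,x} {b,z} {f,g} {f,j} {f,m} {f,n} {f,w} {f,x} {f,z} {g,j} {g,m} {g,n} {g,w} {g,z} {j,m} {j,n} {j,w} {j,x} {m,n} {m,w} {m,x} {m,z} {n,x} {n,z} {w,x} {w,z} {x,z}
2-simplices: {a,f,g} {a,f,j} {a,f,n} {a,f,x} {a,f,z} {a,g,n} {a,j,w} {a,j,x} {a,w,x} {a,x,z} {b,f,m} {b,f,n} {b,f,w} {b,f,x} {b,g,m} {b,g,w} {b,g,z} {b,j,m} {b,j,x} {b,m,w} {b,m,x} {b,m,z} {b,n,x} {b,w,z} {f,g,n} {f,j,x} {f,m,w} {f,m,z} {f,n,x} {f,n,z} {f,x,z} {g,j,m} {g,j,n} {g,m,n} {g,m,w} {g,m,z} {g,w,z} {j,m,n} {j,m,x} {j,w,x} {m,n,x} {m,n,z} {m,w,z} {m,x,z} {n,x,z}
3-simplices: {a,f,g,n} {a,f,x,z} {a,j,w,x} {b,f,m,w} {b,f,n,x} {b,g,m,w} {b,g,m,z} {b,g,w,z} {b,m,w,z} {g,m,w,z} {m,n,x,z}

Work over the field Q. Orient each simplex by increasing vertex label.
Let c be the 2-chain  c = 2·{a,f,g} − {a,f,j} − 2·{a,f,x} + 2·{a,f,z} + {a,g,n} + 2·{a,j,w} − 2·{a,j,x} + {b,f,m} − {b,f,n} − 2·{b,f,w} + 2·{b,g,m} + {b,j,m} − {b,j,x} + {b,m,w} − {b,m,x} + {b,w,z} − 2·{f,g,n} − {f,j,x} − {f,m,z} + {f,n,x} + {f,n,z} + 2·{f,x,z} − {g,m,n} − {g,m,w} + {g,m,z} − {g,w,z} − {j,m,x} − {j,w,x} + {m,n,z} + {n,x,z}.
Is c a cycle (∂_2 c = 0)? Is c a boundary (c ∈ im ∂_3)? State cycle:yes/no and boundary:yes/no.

n_0=10 n_1=40 n_2=45 n_3=11  [Q]
∂1: piv[af,ag,aj,an,aw,ax,az,bf,bm] rk=9  ker:bg,bj,bn,bw,bx,bz,fg,fj,fm,fn,fw,fx,fz,gj,gm,gn,gw,gz,jm,jn,jw,jx,mn,mw,mx,mz,nx,nz,wx,wz,xz
∂2: piv[afg,afj,afn,afx,afz,agn,ajw,ajx,awx,axz,bfm,bfn,bfw,bfx,bgm,bgw,bgz,bjm,bjx,bmw,bmx,bmz,bnx,bwz,fmz,fnz,gjm,gjn,gmn,mnx] rk=30  ker:fgn,fjx,fmw,fnx,fxz,gmw,gmz,gwz,jmn,jmx,jwx,mnz,mwz,mxz,nxz
∂3: piv[afgn,afxz,ajwx,bfmw,bfnx,bgmw,bgmz,bgwz,bmwz,mnxz] rk=10  ker:gmwz
∂2c = {a,f} − {a,g} + {a,j} − {a,n} − 2·{a,w} + 4·{a,x} − 2·{a,z} − 2·{b,f} + 2·{b,g} − 4·{b,m} + {b,n} + 2·{b,w} + 2·{b,x} − {b,z} − 2·{f,j} + 3·{f,n} − 2·{f,w} + {g,m} + {j,w} − 2·{j,x} − 2·{m,x} − {m,z} + 2·{n,x} + {n,z} − {w,x} + 3·{x,z}

cycle:no boundary:no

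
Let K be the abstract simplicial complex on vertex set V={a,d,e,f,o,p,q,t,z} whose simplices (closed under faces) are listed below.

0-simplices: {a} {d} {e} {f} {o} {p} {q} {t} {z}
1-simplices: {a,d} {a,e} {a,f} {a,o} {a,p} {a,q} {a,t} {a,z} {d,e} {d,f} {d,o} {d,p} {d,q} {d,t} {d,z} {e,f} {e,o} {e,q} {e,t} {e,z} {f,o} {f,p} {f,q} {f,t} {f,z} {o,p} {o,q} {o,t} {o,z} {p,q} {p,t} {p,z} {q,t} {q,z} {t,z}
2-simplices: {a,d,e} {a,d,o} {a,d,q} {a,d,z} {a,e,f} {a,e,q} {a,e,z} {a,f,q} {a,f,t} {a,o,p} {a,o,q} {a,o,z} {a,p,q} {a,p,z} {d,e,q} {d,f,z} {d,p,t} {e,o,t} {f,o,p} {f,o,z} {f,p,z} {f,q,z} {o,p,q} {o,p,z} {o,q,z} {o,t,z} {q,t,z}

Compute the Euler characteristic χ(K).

n_0=9 n_1=35 n_2=27
χ=+9−35+27=1

χ(K)=1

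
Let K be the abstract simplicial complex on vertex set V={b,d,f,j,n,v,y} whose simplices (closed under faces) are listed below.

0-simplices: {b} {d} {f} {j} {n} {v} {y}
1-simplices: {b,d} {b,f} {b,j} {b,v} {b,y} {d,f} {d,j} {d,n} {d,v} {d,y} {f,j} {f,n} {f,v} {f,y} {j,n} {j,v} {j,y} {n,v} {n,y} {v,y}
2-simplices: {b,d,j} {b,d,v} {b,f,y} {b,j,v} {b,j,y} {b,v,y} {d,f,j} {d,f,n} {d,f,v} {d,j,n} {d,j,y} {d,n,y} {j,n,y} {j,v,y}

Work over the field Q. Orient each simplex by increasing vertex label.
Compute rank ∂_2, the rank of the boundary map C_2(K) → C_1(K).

n_0=7 n_1=20 n_2=14  [Q]
∂1: piv[bd,bf,bj,bv,by,dn] rk=6  ker:df,dj,dv,dy,fj,fn,fv,fy,jn,jv,jy,nv,ny,vy
∂2: piv[bdj,bdv,bfy,bjv,bjy,bvy,dfj,dfn,dfv,djn,djy,dny] rk=12  ker:jny,jvy
rk∂_2=12

rank∂_2=12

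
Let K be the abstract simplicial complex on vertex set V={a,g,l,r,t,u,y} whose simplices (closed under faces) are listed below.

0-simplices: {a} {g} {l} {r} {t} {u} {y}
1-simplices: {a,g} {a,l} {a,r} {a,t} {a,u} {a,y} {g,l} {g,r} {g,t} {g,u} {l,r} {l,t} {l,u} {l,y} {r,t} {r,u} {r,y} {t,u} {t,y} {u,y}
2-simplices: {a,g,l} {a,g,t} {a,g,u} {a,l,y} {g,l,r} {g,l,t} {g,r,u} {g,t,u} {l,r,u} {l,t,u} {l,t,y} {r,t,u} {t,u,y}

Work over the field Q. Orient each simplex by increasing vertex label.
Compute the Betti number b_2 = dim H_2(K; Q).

b_2=1

n_0=7 n_1=20 n_2=13  [Q]
∂1: piv[ag,al,ar,at,au,ay] rk=6  ker:gl,gr,gt,gu,lr,lt,lu,ly,rt,ru,ry,tu,ty,uy
∂2: piv[agl,agt,agu,aly,glr,glt,gru,gtu,lru,lty,rtu,tuy] rk=12  ker:ltu
b_2=(13−12)−0=1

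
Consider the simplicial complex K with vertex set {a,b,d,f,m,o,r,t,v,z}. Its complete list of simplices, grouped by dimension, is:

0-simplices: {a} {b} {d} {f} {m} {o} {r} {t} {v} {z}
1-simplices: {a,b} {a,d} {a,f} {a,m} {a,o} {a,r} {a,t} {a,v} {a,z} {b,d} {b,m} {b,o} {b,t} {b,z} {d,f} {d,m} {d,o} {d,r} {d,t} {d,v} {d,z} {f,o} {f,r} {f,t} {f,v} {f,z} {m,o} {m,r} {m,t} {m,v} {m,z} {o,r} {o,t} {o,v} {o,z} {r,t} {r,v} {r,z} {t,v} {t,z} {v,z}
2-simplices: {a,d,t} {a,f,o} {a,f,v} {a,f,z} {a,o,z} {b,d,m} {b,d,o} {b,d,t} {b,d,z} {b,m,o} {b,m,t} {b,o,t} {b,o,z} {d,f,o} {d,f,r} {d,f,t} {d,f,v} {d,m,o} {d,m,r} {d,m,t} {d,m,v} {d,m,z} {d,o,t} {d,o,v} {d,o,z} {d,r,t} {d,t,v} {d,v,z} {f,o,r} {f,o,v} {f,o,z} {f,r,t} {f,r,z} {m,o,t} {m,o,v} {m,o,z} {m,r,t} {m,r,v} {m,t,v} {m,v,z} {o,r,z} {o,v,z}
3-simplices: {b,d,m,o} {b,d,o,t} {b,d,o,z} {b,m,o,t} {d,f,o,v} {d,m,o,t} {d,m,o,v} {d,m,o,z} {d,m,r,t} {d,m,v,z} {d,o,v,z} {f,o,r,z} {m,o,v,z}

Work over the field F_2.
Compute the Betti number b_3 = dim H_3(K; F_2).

b_3=1

n_0=10 n_1=41 n_2=42 n_3=13  [Z2]
∂1: piv[ab,ad,af,am,ao,ar,at,av,az] rk=9  ker:bd,bm,bo,bt,bz,df,dm,do,dr,dt,dv,dz,fo,fr,ft,fv,fz,mo,mr,mt,mv,mz,or,ot,ov,oz,rt,rv,rz,tv,tz,vz
∂2: piv[adt,afo,afv,afz,aoz,bdm,bdo,bdt,bdz,bmo,bmt,bot,boz,dfo,dfr,dft,dfv,dmr,dmv,dmz,dov,drt,dtv,dvz,for,frz,mrv] rk=27  ker:dmo,dmt,dot,doz,fov,foz,frt,mot,mov,moz,mrt,mtv,mvz,orz,ovz
∂3: piv[bdmo,bdot,bdoz,bmot,dfov,dmot,dmov,dmoz,dmrt,dmvz,dovz,forz] rk=12  ker:movz
b_3=(13−12)−0=1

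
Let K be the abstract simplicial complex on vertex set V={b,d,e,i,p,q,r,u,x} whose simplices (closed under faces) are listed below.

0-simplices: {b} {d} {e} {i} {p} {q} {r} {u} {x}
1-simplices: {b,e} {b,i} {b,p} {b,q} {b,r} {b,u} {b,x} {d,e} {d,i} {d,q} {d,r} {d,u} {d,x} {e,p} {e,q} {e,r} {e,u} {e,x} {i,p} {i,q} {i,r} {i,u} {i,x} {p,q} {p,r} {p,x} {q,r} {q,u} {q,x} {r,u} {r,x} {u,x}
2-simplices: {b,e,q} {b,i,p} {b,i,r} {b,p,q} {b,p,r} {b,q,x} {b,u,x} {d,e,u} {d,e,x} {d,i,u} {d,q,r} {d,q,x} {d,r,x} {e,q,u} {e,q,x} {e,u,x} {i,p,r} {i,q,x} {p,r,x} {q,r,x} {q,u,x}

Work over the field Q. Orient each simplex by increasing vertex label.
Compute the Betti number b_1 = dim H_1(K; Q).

n_0=9 n_1=32 n_2=21  [Q]
∂1: piv[be,bi,bp,bq,br,bu,bx,de] rk=8  ker:di,dq,dr,du,dx,ep,eq,er,eu,ex,ip,iq,ir,iu,ix,pq,pr,px,qr,qu,qx,ru,rx,ux
∂2: piv[beq,bip,bir,bpq,bpr,bqx,bux,deu,dex,diu,dqr,dqx,drx,equ,eqx,eux,iqx,prx] rk=18  ker:ipr,qrx,qux
b_1=(32−8)−18=6

b_1=6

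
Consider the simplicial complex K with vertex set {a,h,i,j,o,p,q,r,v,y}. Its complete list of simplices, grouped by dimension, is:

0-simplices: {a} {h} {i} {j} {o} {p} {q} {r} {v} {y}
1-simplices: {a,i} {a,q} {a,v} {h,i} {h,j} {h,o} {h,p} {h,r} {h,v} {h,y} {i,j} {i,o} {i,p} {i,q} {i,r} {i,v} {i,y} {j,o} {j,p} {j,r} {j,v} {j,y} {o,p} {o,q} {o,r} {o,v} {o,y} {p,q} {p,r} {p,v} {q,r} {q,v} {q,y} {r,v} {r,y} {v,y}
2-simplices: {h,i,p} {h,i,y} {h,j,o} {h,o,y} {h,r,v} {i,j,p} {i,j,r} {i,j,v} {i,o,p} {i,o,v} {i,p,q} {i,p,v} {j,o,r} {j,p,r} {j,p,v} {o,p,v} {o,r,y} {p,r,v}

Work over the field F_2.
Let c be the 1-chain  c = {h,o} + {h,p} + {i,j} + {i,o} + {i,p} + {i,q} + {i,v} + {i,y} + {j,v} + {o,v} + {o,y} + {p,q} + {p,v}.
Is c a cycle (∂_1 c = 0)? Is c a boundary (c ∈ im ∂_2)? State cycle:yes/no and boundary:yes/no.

cycle:yes boundary:yes

n_0=10 n_1=36 n_2=18  [Z2]
∂1: piv[ai,aq,av,hi,hj,ho,hp,hr,hy] rk=9  ker:hv,ij,io,ip,iq,ir,iv,iy,jo,jp,jr,jv,jy,op,oq,or,ov,oy,pq,pr,pv,qr,qv,qy,rv,ry,vy
∂2: piv[hip,hiy,hjo,hoy,hrv,ijp,ijr,ijv,iop,iov,ipq,ipv,jor,jpr,ory,prv] rk=16  ker:jpv,opv
∂1c = 0
c vs im∂2: reduces to 0 ⇒ boundary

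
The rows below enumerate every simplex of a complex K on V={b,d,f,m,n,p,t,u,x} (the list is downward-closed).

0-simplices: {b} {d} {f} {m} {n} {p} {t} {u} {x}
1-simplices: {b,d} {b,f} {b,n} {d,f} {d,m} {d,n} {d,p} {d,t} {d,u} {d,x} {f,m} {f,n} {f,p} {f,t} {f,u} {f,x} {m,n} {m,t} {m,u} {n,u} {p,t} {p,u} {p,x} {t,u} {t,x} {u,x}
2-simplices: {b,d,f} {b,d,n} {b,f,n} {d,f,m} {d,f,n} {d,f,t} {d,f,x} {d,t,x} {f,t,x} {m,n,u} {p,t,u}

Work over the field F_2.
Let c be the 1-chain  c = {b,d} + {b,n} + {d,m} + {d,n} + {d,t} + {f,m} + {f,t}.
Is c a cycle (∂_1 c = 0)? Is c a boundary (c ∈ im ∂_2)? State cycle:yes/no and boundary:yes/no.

cycle:yes boundary:yes

n_0=9 n_1=26 n_2=11  [Z2]
∂1: piv[bd,bf,bn,dm,dp,dt,du,dx] rk=8  ker:df,dn,fm,fn,fp,ft,fu,fx,mn,mt,mu,nu,pt,pu,px,tu,tx,ux
∂2: piv[bdf,bdn,bfn,dfm,dft,dfx,dtx,mnu,ptu] rk=9  ker:dfn,ftx
∂1c = 0
c vs im∂2: reduces to 0 ⇒ boundary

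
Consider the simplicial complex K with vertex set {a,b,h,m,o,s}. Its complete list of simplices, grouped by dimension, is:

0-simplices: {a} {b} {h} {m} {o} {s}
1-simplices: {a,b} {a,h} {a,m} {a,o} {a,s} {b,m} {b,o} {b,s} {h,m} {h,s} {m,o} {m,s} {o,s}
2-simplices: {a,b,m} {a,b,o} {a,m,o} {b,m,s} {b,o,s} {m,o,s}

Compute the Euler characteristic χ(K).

χ(K)=-1

n_0=6 n_1=13 n_2=6
χ=+6−13+6=-1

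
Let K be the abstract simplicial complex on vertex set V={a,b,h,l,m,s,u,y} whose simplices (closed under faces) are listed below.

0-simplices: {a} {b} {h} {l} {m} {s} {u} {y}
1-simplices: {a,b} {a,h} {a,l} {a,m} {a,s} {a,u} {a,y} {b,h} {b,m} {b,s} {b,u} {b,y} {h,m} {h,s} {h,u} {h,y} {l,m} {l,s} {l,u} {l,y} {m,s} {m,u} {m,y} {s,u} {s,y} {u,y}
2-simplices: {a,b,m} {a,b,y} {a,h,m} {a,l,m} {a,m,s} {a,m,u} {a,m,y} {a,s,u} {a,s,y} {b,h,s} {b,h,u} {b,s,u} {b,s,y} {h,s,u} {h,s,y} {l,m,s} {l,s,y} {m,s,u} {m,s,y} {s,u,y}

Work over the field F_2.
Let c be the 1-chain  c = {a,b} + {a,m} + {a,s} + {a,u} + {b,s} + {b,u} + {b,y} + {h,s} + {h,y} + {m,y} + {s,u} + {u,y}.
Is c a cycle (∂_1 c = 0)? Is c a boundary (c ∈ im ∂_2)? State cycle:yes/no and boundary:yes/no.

n_0=8 n_1=26 n_2=20  [Z2]
∂1: piv[ab,ah,al,am,as,au,ay] rk=7  ker:bh,bm,bs,bu,by,hm,hs,hu,hy,lm,ls,lu,ly,ms,mu,my,su,sy,uy
∂2: piv[abm,aby,ahm,alm,ams,amu,amy,asu,asy,bhs,bhu,bsu,bsy,hsy,lms,lsy,suy] rk=17  ker:hsu,msu,msy
∂1c = 0
c vs im∂2: reduces to 0 ⇒ boundary

cycle:yes boundary:yes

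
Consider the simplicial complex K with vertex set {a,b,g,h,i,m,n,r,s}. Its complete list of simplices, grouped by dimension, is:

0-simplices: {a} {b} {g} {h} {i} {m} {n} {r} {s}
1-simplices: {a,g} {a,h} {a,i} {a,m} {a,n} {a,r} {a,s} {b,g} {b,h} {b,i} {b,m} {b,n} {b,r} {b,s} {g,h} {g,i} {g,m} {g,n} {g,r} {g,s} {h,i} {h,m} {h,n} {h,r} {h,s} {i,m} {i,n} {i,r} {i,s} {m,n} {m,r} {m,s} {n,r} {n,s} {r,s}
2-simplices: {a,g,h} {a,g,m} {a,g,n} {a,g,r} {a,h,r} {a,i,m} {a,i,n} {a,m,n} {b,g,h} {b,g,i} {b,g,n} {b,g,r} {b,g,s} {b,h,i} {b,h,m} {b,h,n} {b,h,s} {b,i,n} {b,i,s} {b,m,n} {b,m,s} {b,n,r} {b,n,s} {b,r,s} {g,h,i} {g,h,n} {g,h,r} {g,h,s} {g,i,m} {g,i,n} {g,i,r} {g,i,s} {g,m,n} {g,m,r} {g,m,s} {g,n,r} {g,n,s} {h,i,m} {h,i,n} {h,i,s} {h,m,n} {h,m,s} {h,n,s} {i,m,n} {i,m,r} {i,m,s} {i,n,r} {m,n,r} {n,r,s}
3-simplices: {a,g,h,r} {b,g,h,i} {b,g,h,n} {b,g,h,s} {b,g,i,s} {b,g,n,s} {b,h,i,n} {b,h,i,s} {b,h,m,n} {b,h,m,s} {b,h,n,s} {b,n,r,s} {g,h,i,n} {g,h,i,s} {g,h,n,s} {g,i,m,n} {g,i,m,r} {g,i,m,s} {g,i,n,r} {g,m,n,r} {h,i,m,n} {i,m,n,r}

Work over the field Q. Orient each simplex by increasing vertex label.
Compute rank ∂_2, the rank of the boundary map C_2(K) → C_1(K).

rank∂_2=26

n_0=9 n_1=35 n_2=49 n_3=22  [Q]
∂1: piv[ag,ah,ai,am,an,ar,as,bg] rk=8  ker:bh,bi,bm,bn,br,bs,gh,gi,gm,gn,gr,gs,hi,hm,hn,hr,hs,im,in,ir,is,mn,mr,ms,nr,ns,rs
∂2: piv[agh,agm,agn,agr,ahr,aim,ain,amn,bgh,bgi,bgn,bgr,bgs,bhi,bhm,bhn,bhs,bin,bis,bmn,bms,bnr,bns,brs,gir,gmr] rk=26  ker:ghi,ghn,ghr,ghs,gim,gin,gis,gmn,gms,gnr,gns,him,hin,his,hmn,hms,hns,imn,imr,ims,inr,mnr,nrs
∂3: piv[aghr,bghi,bghn,bghs,bgis,bgns,bhin,bhis,bhmn,bhms,bhns,bnrs,ghin,gimn,gimr,gims,ginr,gmnr,himn] rk=19  ker:ghis,ghns,imnr
rk∂_2=26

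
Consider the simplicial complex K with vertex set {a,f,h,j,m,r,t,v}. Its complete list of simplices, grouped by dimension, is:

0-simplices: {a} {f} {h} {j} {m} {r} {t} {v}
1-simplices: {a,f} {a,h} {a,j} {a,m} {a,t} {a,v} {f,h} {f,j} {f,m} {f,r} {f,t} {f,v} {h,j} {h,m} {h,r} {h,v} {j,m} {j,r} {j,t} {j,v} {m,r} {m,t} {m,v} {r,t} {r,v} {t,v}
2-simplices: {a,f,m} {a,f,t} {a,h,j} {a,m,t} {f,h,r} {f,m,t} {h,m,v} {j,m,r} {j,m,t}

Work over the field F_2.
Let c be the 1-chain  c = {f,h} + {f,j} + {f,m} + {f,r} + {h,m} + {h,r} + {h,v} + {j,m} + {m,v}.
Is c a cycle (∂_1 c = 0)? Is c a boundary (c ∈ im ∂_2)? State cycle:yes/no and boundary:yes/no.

cycle:yes boundary:no

n_0=8 n_1=26 n_2=9  [Z2]
∂1: piv[af,ah,aj,am,at,av,fr] rk=7  ker:fh,fj,fm,ft,fv,hj,hm,hr,hv,jm,jr,jt,jv,mr,mt,mv,rt,rv,tv
∂2: piv[afm,aft,ahj,amt,fhr,hmv,jmr,jmt] rk=8  ker:fmt
∂1c = 0
c vs im∂2: residual ≠ 0 ⇒ not boundary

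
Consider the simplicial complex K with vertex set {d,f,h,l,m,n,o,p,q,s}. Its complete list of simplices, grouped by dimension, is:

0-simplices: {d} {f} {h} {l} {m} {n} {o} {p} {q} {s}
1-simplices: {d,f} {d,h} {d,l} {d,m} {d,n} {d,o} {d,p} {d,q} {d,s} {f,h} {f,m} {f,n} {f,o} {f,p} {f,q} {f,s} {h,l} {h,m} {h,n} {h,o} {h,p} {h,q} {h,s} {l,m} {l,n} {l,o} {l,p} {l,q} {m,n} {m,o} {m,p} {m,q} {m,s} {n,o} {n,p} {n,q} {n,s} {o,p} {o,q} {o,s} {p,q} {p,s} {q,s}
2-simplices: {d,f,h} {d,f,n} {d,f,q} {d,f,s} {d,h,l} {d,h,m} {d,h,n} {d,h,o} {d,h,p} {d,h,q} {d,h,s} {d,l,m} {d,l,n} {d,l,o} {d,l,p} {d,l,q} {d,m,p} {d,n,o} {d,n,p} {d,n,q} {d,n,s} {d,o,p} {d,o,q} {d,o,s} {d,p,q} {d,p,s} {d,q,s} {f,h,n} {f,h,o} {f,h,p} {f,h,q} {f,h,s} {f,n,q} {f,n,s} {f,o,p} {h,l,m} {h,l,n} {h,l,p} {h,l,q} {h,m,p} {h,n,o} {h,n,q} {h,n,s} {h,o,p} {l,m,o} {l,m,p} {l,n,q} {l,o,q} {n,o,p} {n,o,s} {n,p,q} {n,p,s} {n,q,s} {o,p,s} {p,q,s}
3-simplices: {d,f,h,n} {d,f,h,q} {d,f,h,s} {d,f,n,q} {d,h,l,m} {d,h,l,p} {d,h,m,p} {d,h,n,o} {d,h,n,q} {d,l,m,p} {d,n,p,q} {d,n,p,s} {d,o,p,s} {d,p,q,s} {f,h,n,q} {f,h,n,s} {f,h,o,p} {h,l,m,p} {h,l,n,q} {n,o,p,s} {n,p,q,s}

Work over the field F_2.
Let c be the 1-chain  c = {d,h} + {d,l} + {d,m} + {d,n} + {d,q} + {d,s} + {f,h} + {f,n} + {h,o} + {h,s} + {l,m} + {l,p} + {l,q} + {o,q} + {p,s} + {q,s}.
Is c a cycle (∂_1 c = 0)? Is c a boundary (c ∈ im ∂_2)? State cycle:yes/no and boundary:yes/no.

n_0=10 n_1=43 n_2=55 n_3=21  [Z2]
∂1: piv[df,dh,dl,dm,dn,do,dp,dq,ds] rk=9  ker:fh,fm,fn,fo,fp,fq,fs,hl,hm,hn,ho,hp,hq,hs,lm,ln,lo,lp,lq,mn,mo,mp,mq,ms,no,np,nq,ns,op,oq,os,pq,ps,qs
∂2: piv[dfh,dfn,dfq,dfs,dhl,dhm,dhn,dho,dhp,dhq,dhs,dlm,dln,dlo,dlp,dlq,dmp,dno,dnp,dnq,dns,dop,doq,dos,dpq,dps,dqs,fho,fhp,lmo] rk=30  ker:fhn,fhq,fhs,fnq,fns,fop,hlm,hln,hlp,hlq,hmp,hno,hnq,hns,hop,lmp,lnq,loq,nop,nos,npq,nps,nqs,ops,pqs
∂3: piv[dfhn,dfhq,dfhs,dfnq,dhlm,dhlp,dhmp,dhno,dhnq,dlmp,dnpq,dnps,dops,dpqs,fhns,fhop,hlnq,nops,npqs] rk=19  ker:fhnq,hlmp
∂1c = 0
c vs im∂2: reduces to 0 ⇒ boundary

cycle:yes boundary:yes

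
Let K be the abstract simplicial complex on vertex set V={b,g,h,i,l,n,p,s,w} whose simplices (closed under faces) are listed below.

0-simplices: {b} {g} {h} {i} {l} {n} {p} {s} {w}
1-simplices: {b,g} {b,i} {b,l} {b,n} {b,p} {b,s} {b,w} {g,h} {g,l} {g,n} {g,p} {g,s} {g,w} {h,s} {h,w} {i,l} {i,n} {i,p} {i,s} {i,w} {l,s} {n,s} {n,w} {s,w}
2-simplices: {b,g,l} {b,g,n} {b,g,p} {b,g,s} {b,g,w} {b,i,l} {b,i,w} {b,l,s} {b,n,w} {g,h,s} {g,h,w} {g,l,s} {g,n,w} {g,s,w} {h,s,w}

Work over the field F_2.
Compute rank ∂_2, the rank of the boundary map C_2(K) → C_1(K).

rank∂_2=12

n_0=9 n_1=24 n_2=15  [Z2]
∂1: piv[bg,bi,bl,bn,bp,bs,bw,gh] rk=8  ker:gl,gn,gp,gs,gw,hs,hw,il,in,ip,is,iw,ls,ns,nw,sw
∂2: piv[bgl,bgn,bgp,bgs,bgw,bil,biw,bls,bnw,ghs,ghw,gsw] rk=12  ker:gls,gnw,hsw
rk∂_2=12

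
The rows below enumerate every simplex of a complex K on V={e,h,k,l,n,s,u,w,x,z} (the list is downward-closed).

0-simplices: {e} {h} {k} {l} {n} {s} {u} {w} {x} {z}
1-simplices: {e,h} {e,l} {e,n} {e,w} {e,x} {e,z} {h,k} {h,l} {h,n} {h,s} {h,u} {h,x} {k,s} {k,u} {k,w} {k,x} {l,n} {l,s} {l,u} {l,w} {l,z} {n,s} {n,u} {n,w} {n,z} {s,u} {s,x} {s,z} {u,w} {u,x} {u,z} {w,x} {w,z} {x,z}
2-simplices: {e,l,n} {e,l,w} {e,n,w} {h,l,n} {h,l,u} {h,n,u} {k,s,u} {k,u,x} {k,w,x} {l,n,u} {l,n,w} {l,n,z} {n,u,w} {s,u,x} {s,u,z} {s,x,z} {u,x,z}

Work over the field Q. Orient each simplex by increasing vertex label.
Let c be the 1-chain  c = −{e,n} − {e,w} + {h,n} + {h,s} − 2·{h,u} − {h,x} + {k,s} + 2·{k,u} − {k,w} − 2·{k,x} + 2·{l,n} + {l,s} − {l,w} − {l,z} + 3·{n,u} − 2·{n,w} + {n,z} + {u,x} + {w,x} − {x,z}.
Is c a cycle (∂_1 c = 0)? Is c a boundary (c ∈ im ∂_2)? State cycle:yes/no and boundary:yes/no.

n_0=10 n_1=34 n_2=17  [Q]
∂1: piv[eh,el,en,ew,ex,ez,hk,hs,hu] rk=9  ker:hl,hn,hx,ks,ku,kw,kx,ln,ls,lu,lw,lz,ns,nu,nw,nz,su,sx,sz,uw,ux,uz,wx,wz,xz
∂2: piv[eln,elw,enw,hln,hlu,hnu,ksu,kux,kwx,lnz,nuw,sux,suz,sxz] rk=14  ker:lnu,lnw,uxz
∂1c = 2·{e} + {h} − {l} + 3·{s} + 2·{u} − 6·{w} − {z}

cycle:no boundary:no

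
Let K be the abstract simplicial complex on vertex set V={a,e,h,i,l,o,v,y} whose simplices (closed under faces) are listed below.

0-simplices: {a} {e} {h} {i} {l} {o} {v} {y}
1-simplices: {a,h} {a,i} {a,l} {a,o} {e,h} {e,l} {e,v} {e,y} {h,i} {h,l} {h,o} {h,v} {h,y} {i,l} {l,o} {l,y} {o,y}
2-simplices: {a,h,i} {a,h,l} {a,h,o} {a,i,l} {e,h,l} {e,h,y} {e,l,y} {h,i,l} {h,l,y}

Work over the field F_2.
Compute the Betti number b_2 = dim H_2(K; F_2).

b_2=2

n_0=8 n_1=17 n_2=9  [Z2]
∂1: piv[ah,ai,al,ao,eh,ev,ey] rk=7  ker:el,hi,hl,ho,hv,hy,il,lo,ly,oy
∂2: piv[ahi,ahl,aho,ail,ehl,ehy,ely] rk=7  ker:hil,hly
b_2=(9−7)−0=2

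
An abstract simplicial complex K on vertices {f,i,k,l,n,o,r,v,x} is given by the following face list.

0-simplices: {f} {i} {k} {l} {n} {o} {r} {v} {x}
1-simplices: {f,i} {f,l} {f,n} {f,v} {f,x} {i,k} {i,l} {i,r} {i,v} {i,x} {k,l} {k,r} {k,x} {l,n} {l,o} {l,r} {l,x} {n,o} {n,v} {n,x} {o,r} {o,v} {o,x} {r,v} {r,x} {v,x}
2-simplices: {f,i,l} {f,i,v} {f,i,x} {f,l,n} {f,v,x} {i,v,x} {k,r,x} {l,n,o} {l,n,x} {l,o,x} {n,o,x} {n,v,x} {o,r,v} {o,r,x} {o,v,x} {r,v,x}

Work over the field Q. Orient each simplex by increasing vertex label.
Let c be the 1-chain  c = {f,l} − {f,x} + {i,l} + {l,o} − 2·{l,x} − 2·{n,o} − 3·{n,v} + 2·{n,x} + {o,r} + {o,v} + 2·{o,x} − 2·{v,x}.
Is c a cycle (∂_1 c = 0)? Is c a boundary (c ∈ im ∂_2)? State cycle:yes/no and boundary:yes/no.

cycle:no boundary:no

n_0=9 n_1=26 n_2=16  [Q]
∂1: piv[fi,fl,fn,fv,fx,ik,ir,lo] rk=8  ker:il,iv,ix,kl,kr,kx,ln,lr,lx,no,nv,nx,or,ov,ox,rv,rx,vx
∂2: piv[fil,fiv,fix,fln,fvx,krx,lno,lnx,lox,nvx,orv,orx,ovx] rk=13  ker:ivx,nox,rvx
∂1c = −{i} + 3·{l} + 3·{n} − 5·{o} + {r} − {x}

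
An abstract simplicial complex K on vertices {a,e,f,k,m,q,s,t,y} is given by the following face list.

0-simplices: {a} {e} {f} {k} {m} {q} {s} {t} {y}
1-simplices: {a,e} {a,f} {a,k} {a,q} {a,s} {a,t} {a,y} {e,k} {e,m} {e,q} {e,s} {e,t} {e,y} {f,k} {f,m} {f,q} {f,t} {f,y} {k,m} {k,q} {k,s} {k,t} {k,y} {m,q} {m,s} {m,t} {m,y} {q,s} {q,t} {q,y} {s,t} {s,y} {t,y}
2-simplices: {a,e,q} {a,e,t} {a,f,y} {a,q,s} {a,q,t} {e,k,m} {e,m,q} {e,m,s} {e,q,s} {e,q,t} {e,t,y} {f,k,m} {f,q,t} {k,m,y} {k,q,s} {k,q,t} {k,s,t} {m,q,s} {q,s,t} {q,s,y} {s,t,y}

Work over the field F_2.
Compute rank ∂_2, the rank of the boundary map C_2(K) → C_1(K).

n_0=9 n_1=33 n_2=21  [Z2]
∂1: piv[ae,af,ak,aq,as,at,ay,em] rk=8  ker:ek,eq,es,et,ey,fk,fm,fq,ft,fy,km,kq,ks,kt,ky,mq,ms,mt,my,qs,qt,qy,st,sy,ty
∂2: piv[aeq,aet,afy,aqs,aqt,ekm,emq,ems,eqs,ety,fkm,fqt,kmy,kqs,kqt,kst,qsy,sty] rk=18  ker:eqt,mqs,qst
rk∂_2=18

rank∂_2=18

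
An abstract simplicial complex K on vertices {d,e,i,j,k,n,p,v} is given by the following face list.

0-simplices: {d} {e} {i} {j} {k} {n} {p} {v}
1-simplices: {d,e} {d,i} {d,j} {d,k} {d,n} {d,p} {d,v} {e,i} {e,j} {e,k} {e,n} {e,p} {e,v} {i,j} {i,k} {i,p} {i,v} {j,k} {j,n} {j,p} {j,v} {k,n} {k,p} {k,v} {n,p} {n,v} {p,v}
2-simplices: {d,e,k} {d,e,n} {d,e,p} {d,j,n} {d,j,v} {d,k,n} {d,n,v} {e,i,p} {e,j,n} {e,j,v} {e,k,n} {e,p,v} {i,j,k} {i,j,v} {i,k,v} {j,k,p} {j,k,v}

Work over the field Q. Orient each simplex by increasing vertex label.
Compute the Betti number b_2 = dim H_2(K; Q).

b_2=2

n_0=8 n_1=27 n_2=17  [Q]
∂1: piv[de,di,dj,dk,dn,dp,dv] rk=7  ker:ei,ej,ek,en,ep,ev,ij,ik,ip,iv,jk,jn,jp,jv,kn,kp,kv,np,nv,pv
∂2: piv[dek,den,dep,djn,djv,dkn,dnv,eip,ejn,ejv,epv,ijk,ijv,ikv,jkp] rk=15  ker:ekn,jkv
b_2=(17−15)−0=2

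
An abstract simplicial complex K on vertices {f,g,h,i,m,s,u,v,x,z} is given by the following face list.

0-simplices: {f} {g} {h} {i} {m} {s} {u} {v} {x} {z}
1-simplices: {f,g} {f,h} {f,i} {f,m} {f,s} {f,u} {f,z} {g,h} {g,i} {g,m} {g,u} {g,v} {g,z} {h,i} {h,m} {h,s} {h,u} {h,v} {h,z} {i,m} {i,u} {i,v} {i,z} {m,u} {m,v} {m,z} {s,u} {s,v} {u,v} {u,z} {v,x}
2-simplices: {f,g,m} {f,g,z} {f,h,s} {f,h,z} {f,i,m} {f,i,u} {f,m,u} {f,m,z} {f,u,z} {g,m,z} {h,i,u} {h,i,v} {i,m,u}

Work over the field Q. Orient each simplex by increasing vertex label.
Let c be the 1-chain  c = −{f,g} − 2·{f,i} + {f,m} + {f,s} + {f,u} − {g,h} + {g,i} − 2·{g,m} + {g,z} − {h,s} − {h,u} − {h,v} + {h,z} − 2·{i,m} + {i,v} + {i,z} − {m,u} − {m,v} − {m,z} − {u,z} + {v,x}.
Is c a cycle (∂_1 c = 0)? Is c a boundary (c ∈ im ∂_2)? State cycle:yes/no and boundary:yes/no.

n_0=10 n_1=31 n_2=13  [Q]
∂1: piv[fg,fh,fi,fm,fs,fu,fz,gv,vx] rk=9  ker:gh,gi,gm,gu,gz,hi,hm,hs,hu,hv,hz,im,iu,iv,iz,mu,mv,mz,su,sv,uv,uz
∂2: piv[fgm,fgz,fhs,fhz,fim,fiu,fmu,fmz,fuz,hiu,hiv] rk=11  ker:gmz,imu
∂1c = {h} − {i} − 2·{v} + {x} + {z}

cycle:no boundary:no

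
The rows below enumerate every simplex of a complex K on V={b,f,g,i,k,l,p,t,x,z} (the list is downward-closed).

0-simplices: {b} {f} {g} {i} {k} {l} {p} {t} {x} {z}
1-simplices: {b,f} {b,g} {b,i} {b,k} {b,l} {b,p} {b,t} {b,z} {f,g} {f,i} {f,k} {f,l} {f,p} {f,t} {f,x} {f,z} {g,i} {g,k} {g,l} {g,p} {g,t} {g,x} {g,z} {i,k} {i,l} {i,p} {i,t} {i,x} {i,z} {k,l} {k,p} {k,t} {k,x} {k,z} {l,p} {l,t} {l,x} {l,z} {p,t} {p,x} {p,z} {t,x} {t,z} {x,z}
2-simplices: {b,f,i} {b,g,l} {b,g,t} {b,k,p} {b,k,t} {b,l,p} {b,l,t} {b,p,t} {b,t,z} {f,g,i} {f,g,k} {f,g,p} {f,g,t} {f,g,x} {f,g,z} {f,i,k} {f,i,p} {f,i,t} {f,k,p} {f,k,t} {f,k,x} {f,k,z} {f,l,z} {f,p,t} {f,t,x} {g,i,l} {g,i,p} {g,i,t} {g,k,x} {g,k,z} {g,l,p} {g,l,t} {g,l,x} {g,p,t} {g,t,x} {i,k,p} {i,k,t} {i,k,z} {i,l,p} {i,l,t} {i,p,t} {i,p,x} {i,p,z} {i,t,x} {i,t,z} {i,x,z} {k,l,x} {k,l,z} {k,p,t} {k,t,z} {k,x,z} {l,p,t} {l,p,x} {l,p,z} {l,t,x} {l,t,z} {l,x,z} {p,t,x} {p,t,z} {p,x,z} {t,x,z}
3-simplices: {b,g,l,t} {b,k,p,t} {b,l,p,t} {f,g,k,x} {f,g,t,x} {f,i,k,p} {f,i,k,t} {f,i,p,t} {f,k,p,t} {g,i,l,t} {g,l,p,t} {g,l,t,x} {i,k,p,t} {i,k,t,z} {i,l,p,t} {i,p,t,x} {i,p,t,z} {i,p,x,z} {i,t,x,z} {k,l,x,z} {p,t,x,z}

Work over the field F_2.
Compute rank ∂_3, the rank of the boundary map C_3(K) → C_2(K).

n_0=10 n_1=44 n_2=61 n_3=21  [Z2]
∂1: piv[bf,bg,bi,bk,bl,bp,bt,bz,fx] rk=9  ker:fg,fi,fk,fl,fp,ft,fz,gi,gk,gl,gp,gt,gx,gz,ik,il,ip,it,ix,iz,kl,kp,kt,kx,kz,lp,lt,lx,lz,pt,px,pz,tx,tz,xz
∂2: piv[bfi,bgl,bgt,bkp,bkt,blp,blt,bpt,btz,fgi,fgk,fgp,fgt,fgx,fgz,fik,fip,fit,fkp,fkt,fkx,fkz,flz,ftx,gil,glx,ikz,ipx,ipz,itx,itz,ixz,klx,klz] rk=34  ker:fpt,gip,git,gkx,gkz,glp,glt,gpt,gtx,ikp,ikt,ilp,ilt,ipt,kpt,ktz,kxz,lpt,lpx,lpz,ltx,ltz,lxz,ptx,ptz,pxz,txz
∂3: piv[bglt,bkpt,blpt,fgkx,fgtx,fikp,fikt,fipt,fkpt,gilt,glpt,gltx,iktz,ilpt,iptx,iptz,ipxz,itxz,klxz] rk=19  ker:ikpt,ptxz
rk∂_3=19

rank∂_3=19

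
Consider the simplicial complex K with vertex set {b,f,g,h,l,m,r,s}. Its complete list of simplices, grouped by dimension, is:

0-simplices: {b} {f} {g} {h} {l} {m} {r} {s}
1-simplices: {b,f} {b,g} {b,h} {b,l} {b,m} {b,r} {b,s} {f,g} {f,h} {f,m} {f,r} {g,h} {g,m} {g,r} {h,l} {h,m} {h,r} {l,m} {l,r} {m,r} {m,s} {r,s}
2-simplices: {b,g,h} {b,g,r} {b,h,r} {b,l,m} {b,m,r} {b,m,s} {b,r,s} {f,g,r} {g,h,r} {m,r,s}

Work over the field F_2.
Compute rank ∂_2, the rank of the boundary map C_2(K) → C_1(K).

n_0=8 n_1=22 n_2=10  [Z2]
∂1: piv[bf,bg,bh,bl,bm,br,bs] rk=7  ker:fg,fh,fm,fr,gh,gm,gr,hl,hm,hr,lm,lr,mr,ms,rs
∂2: piv[bgh,bgr,bhr,blm,bmr,bms,brs,fgr] rk=8  ker:ghr,mrs
rk∂_2=8

rank∂_2=8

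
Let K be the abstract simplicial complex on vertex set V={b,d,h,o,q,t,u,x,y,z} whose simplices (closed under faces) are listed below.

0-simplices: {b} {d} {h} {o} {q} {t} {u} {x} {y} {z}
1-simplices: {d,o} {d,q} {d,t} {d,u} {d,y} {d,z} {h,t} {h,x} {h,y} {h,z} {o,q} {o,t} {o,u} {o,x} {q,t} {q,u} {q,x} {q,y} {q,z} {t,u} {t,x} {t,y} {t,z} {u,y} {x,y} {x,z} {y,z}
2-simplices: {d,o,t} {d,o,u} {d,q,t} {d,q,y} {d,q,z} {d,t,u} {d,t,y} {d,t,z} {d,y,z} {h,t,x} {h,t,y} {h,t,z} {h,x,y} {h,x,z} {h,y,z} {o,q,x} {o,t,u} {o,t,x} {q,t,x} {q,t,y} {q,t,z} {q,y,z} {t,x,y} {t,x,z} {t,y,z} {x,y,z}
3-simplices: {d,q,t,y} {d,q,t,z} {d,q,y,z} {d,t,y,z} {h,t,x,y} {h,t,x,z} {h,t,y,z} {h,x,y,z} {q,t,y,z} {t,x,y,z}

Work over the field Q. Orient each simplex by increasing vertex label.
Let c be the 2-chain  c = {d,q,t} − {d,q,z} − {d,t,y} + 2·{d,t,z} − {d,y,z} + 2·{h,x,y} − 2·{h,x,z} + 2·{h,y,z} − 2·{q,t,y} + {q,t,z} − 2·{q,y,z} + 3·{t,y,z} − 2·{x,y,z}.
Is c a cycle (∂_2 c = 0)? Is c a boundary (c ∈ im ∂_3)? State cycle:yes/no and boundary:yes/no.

cycle:yes boundary:yes

n_0=10 n_1=27 n_2=26 n_3=10  [Q]
∂1: piv[do,dq,dt,du,dy,dz,ht,hx] rk=8  ker:hy,hz,oq,ot,ou,ox,qt,qu,qx,qy,qz,tu,tx,ty,tz,uy,xy,xz,yz
∂2: piv[dot,dou,dqt,dqy,dqz,dtu,dty,dtz,dyz,htx,hty,htz,hxy,hxz,oqx,otx,qtx] rk=17  ker:hyz,otu,qty,qtz,qyz,txy,txz,tyz,xyz
∂3: piv[dqty,dqtz,dqyz,dtyz,htxy,htxz,htyz,hxyz] rk=8  ker:qtyz,txyz
∂2c = 0
c vs im∂3: reduces to 0 ⇒ boundary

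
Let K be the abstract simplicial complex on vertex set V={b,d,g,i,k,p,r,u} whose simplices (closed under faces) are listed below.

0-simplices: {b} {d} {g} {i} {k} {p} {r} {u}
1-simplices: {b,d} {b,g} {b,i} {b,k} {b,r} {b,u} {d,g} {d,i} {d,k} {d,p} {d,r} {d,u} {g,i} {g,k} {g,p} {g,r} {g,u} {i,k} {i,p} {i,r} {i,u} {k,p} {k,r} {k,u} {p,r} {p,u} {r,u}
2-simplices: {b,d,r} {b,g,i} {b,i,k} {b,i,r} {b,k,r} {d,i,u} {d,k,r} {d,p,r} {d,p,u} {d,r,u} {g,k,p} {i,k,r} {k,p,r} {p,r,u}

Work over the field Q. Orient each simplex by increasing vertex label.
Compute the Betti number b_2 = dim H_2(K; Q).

n_0=8 n_1=27 n_2=14  [Q]
∂1: piv[bd,bg,bi,bk,br,bu,dp] rk=7  ker:dg,di,dk,dr,du,gi,gk,gp,gr,gu,ik,ip,ir,iu,kp,kr,ku,pr,pu,ru
∂2: piv[bdr,bgi,bik,bir,bkr,diu,dkr,dpr,dpu,dru,gkp,kpr] rk=12  ker:ikr,pru
b_2=(14−12)−0=2

b_2=2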